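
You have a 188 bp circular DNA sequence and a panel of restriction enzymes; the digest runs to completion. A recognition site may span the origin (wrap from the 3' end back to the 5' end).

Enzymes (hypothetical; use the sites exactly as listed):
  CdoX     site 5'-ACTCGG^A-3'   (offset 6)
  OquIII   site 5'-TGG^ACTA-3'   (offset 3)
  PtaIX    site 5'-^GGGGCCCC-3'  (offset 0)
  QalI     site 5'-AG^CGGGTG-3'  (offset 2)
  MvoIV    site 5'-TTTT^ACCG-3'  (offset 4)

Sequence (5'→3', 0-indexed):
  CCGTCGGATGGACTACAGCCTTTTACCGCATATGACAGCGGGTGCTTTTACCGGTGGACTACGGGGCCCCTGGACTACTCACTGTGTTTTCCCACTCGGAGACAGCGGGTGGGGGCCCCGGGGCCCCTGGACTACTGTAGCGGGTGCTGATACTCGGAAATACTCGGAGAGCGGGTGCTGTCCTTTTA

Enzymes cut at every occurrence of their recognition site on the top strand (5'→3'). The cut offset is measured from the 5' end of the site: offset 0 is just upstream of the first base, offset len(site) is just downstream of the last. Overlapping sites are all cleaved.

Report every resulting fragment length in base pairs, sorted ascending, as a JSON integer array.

Scan for sites:
  CdoX (ACTCGGA, off=6): starts [93, 151, 161] → cuts [99, 157, 167]
  OquIII (TGGACTA, off=3): starts [8, 54, 70, 127] → cuts [11, 57, 73, 130]
  PtaIX (GGGGCCCC, off=0): starts [62, 111, 119] → cuts [62, 111, 119]
  QalI (AGCGGGTG, off=2): starts [36, 103, 138, 169] → cuts [38, 105, 140, 171]
  MvoIV (TTTTACCG, off=4): starts [20, 45, 183] → cuts [24, 49, 187]

Pooled cuts: [11, 24, 38, 49, 57, 62, 73, 99, 105, 111, 119, 130, 140, 157, 167, 171, 187]

Fragments:
  11→24: 13 bp
  24→38: 14 bp
  38→49: 11 bp
  49→57: 8 bp
  57→62: 5 bp
  62→73: 11 bp
  73→99: 26 bp
  99→105: 6 bp
  105→111: 6 bp
  111→119: 8 bp
  119→130: 11 bp
  130→140: 10 bp
  140→157: 17 bp
  157→167: 10 bp
  167→171: 4 bp
  171→187: 16 bp
  187→11 (wrap): 188-187+11 = 12 bp

[4,5,6,6,8,8,10,10,11,11,11,12,13,14,16,17,26]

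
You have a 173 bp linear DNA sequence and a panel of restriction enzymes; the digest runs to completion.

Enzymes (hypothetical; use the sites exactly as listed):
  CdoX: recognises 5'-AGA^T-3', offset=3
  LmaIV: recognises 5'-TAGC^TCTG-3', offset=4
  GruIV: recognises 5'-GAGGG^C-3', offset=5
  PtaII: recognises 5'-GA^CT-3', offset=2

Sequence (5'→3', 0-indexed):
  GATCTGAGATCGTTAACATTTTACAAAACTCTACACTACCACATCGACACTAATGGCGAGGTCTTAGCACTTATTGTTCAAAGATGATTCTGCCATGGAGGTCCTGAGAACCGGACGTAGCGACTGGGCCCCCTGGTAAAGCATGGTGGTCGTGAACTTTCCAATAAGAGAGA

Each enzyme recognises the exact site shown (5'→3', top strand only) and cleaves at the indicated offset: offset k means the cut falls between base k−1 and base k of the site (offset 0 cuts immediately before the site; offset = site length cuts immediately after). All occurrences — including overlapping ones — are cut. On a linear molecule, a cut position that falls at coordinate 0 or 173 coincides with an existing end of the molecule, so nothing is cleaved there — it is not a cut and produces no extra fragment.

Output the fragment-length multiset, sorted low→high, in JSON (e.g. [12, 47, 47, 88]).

[9,39,50,75]

Site scan:
  CdoX (AGAT, off=3): starts [6, 81] → cuts [9, 84]
  LmaIV (TAGCTCTG, off=4): no sites
  GruIV (GAGGGC, off=5): no sites
  PtaII (GACT, off=2): starts [121] → cuts [123]

All cut coordinates (distinct, sorted): [9, 84, 123]

Fragment lengths:
  [0,9): 9 bp
  [9,84): 75 bp
  [84,123): 39 bp
  [123,173): 50 bp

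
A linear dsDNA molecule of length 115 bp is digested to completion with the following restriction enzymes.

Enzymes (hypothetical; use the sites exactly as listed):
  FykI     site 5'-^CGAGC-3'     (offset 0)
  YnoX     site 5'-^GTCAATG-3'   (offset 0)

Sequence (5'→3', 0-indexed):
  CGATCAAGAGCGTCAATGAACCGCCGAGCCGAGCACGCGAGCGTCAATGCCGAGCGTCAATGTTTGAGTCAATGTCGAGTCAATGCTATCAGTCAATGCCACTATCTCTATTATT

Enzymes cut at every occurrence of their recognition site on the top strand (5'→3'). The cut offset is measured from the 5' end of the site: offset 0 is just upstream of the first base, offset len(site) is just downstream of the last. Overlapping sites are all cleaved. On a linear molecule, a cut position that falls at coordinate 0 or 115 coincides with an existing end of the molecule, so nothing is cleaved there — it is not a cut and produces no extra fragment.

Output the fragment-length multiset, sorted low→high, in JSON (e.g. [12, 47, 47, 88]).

[5,5,5,8,8,11,11,12,13,13,24]

Per-enzyme occurrences:
  FykI (CGAGC, off=0): starts [24, 29, 37, 50] → cuts [24, 29, 37, 50]
  YnoX (GTCAATG, off=0): starts [11, 42, 55, 67, 78, 91] → cuts [11, 42, 55, 67, 78, 91]

All cut coordinates (distinct, sorted): [11, 24, 29, 37, 42, 50, 55, 67, 78, 91]

Fragment lengths:
  [0,11): 11 bp
  [11,24): 13 bp
  [24,29): 5 bp
  [29,37): 8 bp
  [37,42): 5 bp
  [42,50): 8 bp
  [50,55): 5 bp
  [55,67): 12 bp
  [67,78): 11 bp
  [78,91): 13 bp
  [91,115): 24 bp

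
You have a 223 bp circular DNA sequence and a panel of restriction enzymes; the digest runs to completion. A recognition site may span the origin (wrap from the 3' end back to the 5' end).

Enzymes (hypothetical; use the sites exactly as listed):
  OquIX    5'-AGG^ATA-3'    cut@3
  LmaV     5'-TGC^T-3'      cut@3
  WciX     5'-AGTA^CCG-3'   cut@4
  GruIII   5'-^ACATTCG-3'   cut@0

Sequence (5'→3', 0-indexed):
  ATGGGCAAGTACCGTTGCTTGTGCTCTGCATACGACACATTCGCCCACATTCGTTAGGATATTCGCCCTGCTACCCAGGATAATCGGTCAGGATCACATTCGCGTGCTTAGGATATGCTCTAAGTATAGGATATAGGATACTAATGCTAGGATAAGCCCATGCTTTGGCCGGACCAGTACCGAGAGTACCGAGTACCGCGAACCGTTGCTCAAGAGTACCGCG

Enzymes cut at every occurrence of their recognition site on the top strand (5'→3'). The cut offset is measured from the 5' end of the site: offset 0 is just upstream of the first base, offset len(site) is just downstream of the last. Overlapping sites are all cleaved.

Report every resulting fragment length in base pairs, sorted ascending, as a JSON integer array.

Scan for sites:
  OquIX AGGATA/3: at [55, 76, 109, 127, 134, 148] ⇒ [58, 79, 112, 130, 137, 151]
  LmaV TGCT/3: at [15, 21, 68, 104, 115, 144, 160, 206] ⇒ [18, 24, 71, 107, 118, 147, 163, 209]
  WciX AGTACCG/4: at [7, 175, 184, 191, 214] ⇒ [11, 179, 188, 195, 218]
  GruIII ACATTCG/0: at [36, 46, 95] ⇒ [36, 46, 95]

All cut coordinates (distinct, sorted): [11, 18, 24, 36, 46, 58, 71, 79, 95, 107, 112, 118, 130, 137, 147, 151, 163, 179, 188, 195, 209, 218]

Fragment lengths:
  11→18: 7 bp
  18→24: 6 bp
  24→36: 12 bp
  36→46: 10 bp
  46→58: 12 bp
  58→71: 13 bp
  71→79: 8 bp
  79→95: 16 bp
  95→107: 12 bp
  107→112: 5 bp
  112→118: 6 bp
  118→130: 12 bp
  130→137: 7 bp
  137→147: 10 bp
  147→151: 4 bp
  151→163: 12 bp
  163→179: 16 bp
  179→188: 9 bp
  188→195: 7 bp
  195→209: 14 bp
  209→218: 9 bp
  218→11 (wrap): 223-218+11 = 16 bp

[4,5,6,6,7,7,7,8,9,9,10,10,12,12,12,12,12,13,14,16,16,16]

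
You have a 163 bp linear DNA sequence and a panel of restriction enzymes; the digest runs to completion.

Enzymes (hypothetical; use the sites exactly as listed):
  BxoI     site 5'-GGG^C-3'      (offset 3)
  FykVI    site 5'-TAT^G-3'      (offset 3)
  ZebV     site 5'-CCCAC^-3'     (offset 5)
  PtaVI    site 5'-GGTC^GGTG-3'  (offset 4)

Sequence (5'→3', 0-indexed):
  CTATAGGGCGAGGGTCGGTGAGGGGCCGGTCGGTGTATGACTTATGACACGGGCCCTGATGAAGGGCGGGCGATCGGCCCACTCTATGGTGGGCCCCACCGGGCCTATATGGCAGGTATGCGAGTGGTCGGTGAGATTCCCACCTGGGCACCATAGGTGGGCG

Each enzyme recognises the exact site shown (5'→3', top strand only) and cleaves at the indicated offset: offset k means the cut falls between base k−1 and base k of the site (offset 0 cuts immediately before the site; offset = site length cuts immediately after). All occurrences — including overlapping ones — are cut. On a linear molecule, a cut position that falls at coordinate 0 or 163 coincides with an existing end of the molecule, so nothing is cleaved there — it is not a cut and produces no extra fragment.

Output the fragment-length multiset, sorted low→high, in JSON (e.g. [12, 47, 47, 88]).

[2,4,4,5,5,6,6,6,7,7,7,8,8,8,9,9,10,12,13,13,14]

Per-enzyme occurrences:
  BxoI (GGGC, off=3): starts [5, 22, 50, 63, 67, 90, 100, 145, 158] → cuts [8, 25, 53, 66, 70, 93, 103, 148, 161]
  FykVI (TATG, off=3): starts [35, 42, 84, 107, 116] → cuts [38, 45, 87, 110, 119]
  ZebV (CCCAC, off=5): starts [77, 94, 138] → cuts [82, 99, 143]
  PtaVI (GGTCGGTG, off=4): starts [12, 27, 125] → cuts [16, 31, 129]

All cut coordinates (distinct, sorted): [8, 16, 25, 31, 38, 45, 53, 66, 70, 82, 87, 93, 99, 103, 110, 119, 129, 143, 148, 161]

Fragment lengths:
  [0,8): 8 bp
  [8,16): 8 bp
  [16,25): 9 bp
  [25,31): 6 bp
  [31,38): 7 bp
  [38,45): 7 bp
  [45,53): 8 bp
  [53,66): 13 bp
  [66,70): 4 bp
  [70,82): 12 bp
  [82,87): 5 bp
  [87,93): 6 bp
  [93,99): 6 bp
  [99,103): 4 bp
  [103,110): 7 bp
  [110,119): 9 bp
  [119,129): 10 bp
  [129,143): 14 bp
  [143,148): 5 bp
  [148,161): 13 bp
  [161,163): 2 bp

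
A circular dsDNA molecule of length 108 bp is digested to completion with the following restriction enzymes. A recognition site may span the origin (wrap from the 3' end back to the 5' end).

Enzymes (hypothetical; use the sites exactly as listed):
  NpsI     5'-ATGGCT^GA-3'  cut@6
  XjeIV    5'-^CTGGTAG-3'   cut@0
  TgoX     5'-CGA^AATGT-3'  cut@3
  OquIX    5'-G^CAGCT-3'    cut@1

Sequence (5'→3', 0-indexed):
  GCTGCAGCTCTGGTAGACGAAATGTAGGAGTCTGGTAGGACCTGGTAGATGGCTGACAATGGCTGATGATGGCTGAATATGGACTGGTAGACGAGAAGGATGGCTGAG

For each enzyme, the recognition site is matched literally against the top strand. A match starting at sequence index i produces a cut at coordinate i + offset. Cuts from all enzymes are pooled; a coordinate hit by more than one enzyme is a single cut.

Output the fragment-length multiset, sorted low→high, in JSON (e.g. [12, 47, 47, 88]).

[5,7,9,10,10,10,11,11,13,22]

Scan for sites:
  NpsI ATGGCTGA/6: at [48, 58, 68, 99] ⇒ [54, 64, 74, 105]
  XjeIV CTGGTAG/0: at [9, 31, 41, 83] ⇒ [9, 31, 41, 83]
  TgoX CGAAATGT/3: at [17] ⇒ [20]
  OquIX GCAGCT/1: at [3] ⇒ [4]

Pooled cuts: [4, 9, 20, 31, 41, 54, 64, 74, 83, 105]

Fragments:
  4→9: 5 bp
  9→20: 11 bp
  20→31: 11 bp
  31→41: 10 bp
  41→54: 13 bp
  54→64: 10 bp
  64→74: 10 bp
  74→83: 9 bp
  83→105: 22 bp
  105→4 (wrap): 108-105+4 = 7 bp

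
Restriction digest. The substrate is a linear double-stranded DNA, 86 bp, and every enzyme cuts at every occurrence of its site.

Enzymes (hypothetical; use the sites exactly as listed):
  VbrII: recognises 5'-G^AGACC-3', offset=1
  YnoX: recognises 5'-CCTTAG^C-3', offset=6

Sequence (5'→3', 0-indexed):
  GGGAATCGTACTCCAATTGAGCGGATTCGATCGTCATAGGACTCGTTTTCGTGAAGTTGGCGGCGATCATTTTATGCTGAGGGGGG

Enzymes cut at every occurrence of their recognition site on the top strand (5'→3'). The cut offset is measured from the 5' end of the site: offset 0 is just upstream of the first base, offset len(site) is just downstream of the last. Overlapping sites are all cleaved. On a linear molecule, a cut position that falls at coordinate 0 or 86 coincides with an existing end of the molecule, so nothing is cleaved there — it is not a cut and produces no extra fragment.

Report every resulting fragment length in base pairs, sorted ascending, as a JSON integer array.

[86]

Site scan:
  VbrII (GAGACC, off=1): no sites
  YnoX (CCTTAGC, off=6): no sites

All cut coordinates (distinct, sorted): ∅

Fragment lengths:
  no cuts → one linear fragment of 86 bp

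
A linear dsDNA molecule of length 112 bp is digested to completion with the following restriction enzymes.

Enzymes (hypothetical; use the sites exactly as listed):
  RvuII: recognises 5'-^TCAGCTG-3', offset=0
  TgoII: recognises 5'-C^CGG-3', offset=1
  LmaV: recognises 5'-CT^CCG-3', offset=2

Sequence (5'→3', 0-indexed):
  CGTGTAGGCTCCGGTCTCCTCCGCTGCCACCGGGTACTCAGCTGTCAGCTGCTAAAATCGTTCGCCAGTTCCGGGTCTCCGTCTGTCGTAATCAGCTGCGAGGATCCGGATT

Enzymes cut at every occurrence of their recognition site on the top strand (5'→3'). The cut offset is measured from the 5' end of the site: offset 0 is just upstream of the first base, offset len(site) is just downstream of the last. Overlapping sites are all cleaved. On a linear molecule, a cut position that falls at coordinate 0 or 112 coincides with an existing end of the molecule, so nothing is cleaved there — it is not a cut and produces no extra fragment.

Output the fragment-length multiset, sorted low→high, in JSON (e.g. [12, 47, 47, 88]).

[1,6,7,7,7,9,10,10,13,15,27]

Scan for sites:
  RvuII (TCAGCTG, off=0): starts [37, 44, 91] → cuts [37, 44, 91]
  TgoII (CCGG, off=1): starts [10, 29, 70, 105] → cuts [11, 30, 71, 106]
  LmaV (CTCCG, off=2): starts [8, 18, 76] → cuts [10, 20, 78]

All cut coordinates (distinct, sorted): [10, 11, 20, 30, 37, 44, 71, 78, 91, 106]

Fragment lengths:
  [0,10): 10 bp
  [10,11): 1 bp
  [11,20): 9 bp
  [20,30): 10 bp
  [30,37): 7 bp
  [37,44): 7 bp
  [44,71): 27 bp
  [71,78): 7 bp
  [78,91): 13 bp
  [91,106): 15 bp
  [106,112): 6 bp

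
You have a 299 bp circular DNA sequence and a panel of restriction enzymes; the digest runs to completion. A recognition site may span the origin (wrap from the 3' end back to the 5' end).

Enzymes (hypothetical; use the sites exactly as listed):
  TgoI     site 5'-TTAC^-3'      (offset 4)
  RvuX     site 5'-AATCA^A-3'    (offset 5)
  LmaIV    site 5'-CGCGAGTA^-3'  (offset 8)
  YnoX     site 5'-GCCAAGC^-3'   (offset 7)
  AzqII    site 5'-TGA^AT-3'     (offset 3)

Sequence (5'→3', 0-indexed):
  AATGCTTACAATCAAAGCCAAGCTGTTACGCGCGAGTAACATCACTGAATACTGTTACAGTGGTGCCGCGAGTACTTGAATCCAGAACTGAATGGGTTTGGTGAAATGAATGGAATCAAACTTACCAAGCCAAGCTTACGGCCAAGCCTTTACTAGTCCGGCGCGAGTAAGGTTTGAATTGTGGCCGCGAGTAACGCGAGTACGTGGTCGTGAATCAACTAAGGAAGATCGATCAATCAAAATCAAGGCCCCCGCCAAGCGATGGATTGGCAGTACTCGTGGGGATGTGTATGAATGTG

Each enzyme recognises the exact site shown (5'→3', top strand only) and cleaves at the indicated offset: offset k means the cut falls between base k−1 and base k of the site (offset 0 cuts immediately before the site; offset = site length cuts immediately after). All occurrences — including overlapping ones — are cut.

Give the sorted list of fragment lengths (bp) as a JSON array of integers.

[4,4,5,5,6,6,6,6,7,8,8,8,9,9,9,9,10,10,10,11,12,15,16,16,16,18,22,34]

Per-enzyme occurrences:
  TgoI TTAC/4: at [5, 25, 54, 121, 135, 149] ⇒ [9, 29, 58, 125, 139, 153]
  RvuX AATCAA/5: at [9, 113, 212, 234, 240] ⇒ [14, 118, 217, 239, 245]
  LmaIV CGCGAGTA/8: at [30, 66, 161, 185, 194] ⇒ [38, 74, 169, 193, 202]
  YnoX GCCAAGC/7: at [16, 128, 140, 253] ⇒ [23, 135, 147, 260]
  AzqII TGAAT/3: at [45, 76, 88, 106, 174, 210, 291, 297] ⇒ [1, 48, 79, 91, 109, 177, 213, 294]

Pooled cuts: [1, 9, 14, 23, 29, 38, 48, 58, 74, 79, 91, 109, 118, 125, 135, 139, 147, 153, 169, 177, 193, 202, 213, 217, 239, 245, 260, 294]

Fragment lengths:
  1→9: 8 bp
  9→14: 5 bp
  14→23: 9 bp
  23→29: 6 bp
  29→38: 9 bp
  38→48: 10 bp
  48→58: 10 bp
  58→74: 16 bp
  74→79: 5 bp
  79→91: 12 bp
  91→109: 18 bp
  109→118: 9 bp
  118→125: 7 bp
  125→135: 10 bp
  135→139: 4 bp
  139→147: 8 bp
  147→153: 6 bp
  153→169: 16 bp
  169→177: 8 bp
  177→193: 16 bp
  193→202: 9 bp
  202→213: 11 bp
  213→217: 4 bp
  217→239: 22 bp
  239→245: 6 bp
  245→260: 15 bp
  260→294: 34 bp
  294→1 (wrap): 299-294+1 = 6 bp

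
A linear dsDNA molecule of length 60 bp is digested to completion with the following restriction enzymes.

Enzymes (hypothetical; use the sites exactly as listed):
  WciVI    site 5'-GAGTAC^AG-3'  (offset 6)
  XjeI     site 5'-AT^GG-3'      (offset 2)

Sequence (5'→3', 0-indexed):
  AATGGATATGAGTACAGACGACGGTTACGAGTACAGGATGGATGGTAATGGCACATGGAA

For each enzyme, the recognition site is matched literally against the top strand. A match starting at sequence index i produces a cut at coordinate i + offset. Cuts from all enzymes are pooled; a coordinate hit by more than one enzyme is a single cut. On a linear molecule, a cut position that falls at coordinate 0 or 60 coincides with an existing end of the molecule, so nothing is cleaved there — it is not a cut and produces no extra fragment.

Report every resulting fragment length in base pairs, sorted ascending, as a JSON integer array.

Scan for sites:
  WciVI GAGTACAG/6: at [9, 28] ⇒ [15, 34]
  XjeI ATGG/2: at [1, 37, 41, 47, 54] ⇒ [3, 39, 43, 49, 56]

Pooled cuts: [3, 15, 34, 39, 43, 49, 56]

Fragments:
  [0,3): 3 bp
  [3,15): 12 bp
  [15,34): 19 bp
  [34,39): 5 bp
  [39,43): 4 bp
  [43,49): 6 bp
  [49,56): 7 bp
  [56,60): 4 bp

[3,4,4,5,6,7,12,19]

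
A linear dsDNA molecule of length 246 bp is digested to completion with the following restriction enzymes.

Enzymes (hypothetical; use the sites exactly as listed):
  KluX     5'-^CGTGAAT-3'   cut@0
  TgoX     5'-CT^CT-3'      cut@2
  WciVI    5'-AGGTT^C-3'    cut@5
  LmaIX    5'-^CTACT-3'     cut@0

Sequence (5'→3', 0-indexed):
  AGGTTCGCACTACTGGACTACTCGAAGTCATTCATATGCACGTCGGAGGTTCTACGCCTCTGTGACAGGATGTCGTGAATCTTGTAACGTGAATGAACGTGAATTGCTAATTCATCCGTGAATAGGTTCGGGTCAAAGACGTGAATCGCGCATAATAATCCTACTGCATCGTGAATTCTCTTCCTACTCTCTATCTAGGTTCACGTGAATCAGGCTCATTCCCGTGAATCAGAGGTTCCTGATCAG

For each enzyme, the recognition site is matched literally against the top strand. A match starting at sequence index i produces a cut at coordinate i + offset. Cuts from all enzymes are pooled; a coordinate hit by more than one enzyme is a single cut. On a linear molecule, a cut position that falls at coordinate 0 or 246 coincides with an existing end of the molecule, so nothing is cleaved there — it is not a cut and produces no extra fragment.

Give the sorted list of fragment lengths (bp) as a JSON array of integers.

Scan for sites:
  KluX (CGTGAAT, off=0): starts [73, 87, 97, 116, 139, 169, 203, 222] → cuts [73, 87, 97, 116, 139, 169, 203, 222]
  TgoX (CTCT, off=2): starts [57, 177, 186, 188] → cuts [59, 179, 188, 190]
  WciVI (AGGTTC, off=5): starts [0, 46, 123, 196, 232] → cuts [5, 51, 128, 201, 237]
  LmaIX (CTACT, off=0): starts [9, 17, 160, 183] → cuts [9, 17, 160, 183]

All cut coordinates (distinct, sorted): [5, 9, 17, 51, 59, 73, 87, 97, 116, 128, 139, 160, 169, 179, 183, 188, 190, 201, 203, 222, 237]

Fragment lengths:
  [0,5): 5 bp
  [5,9): 4 bp
  [9,17): 8 bp
  [17,51): 34 bp
  [51,59): 8 bp
  [59,73): 14 bp
  [73,87): 14 bp
  [87,97): 10 bp
  [97,116): 19 bp
  [116,128): 12 bp
  [128,139): 11 bp
  [139,160): 21 bp
  [160,169): 9 bp
  [169,179): 10 bp
  [179,183): 4 bp
  [183,188): 5 bp
  [188,190): 2 bp
  [190,201): 11 bp
  [201,203): 2 bp
  [203,222): 19 bp
  [222,237): 15 bp
  [237,246): 9 bp

[2,2,4,4,5,5,8,8,9,9,10,10,11,11,12,14,14,15,19,19,21,34]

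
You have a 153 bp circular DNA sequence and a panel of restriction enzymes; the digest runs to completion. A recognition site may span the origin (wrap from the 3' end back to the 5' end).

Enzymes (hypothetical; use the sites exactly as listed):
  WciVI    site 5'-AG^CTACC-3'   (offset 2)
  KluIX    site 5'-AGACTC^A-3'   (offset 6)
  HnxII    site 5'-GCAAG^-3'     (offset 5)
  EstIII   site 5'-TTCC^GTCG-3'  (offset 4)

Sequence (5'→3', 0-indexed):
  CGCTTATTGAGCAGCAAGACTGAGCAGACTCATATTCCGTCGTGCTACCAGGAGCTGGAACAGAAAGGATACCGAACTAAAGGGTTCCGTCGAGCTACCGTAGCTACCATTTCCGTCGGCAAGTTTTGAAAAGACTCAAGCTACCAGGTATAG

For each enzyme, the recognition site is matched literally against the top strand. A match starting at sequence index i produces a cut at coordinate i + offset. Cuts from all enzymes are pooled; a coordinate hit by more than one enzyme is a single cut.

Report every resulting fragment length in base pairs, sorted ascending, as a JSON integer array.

[3,6,7,9,9,11,13,14,31,50]

Per-enzyme occurrences:
  WciVI AGCTACC/2: at [92, 101, 138] ⇒ [94, 103, 140]
  KluIX AGACTCA/6: at [25, 131] ⇒ [31, 137]
  HnxII GCAAG/5: at [13, 118] ⇒ [18, 123]
  EstIII TTCCGTCG/4: at [34, 84, 110] ⇒ [38, 88, 114]

Pooled cuts: [18, 31, 38, 88, 94, 103, 114, 123, 137, 140]

Fragments:
  18→31: 13 bp
  31→38: 7 bp
  38→88: 50 bp
  88→94: 6 bp
  94→103: 9 bp
  103→114: 11 bp
  114→123: 9 bp
  123→137: 14 bp
  137→140: 3 bp
  140→18 (wrap): 153-140+18 = 31 bp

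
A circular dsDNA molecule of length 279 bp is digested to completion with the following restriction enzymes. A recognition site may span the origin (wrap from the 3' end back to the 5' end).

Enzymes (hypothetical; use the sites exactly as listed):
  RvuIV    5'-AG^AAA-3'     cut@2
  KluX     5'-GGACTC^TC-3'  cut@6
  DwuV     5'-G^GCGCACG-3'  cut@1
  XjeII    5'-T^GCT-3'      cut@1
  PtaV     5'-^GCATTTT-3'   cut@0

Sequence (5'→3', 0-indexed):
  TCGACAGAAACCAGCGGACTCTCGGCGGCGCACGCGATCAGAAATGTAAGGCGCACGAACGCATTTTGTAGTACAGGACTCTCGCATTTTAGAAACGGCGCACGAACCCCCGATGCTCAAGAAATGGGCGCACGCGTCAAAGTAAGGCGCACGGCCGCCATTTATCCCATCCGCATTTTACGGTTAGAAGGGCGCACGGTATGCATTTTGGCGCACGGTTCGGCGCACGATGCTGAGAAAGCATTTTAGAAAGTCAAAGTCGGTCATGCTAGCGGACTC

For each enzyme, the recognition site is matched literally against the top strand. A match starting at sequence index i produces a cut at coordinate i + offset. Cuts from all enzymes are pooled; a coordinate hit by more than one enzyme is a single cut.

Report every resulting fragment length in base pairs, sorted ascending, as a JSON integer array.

Per-enzyme occurrences:
  RvuIV AGAAA/2: at [5, 39, 90, 119, 235, 247] ⇒ [7, 41, 92, 121, 237, 249]
  KluX GGACTCTC/6: at [15, 75, 273] ⇒ [0, 21, 81]
  DwuV GGCGCACG/1: at [26, 49, 96, 126, 145, 190, 209, 221] ⇒ [27, 50, 97, 127, 146, 191, 210, 222]
  XjeII TGCT/1: at [113, 230, 266] ⇒ [114, 231, 267]
  PtaV GCATTTT/0: at [60, 83, 172, 202, 240] ⇒ [60, 83, 172, 202, 240]

All cut coordinates (distinct, sorted): [0, 7, 21, 27, 41, 50, 60, 81, 83, 92, 97, 114, 121, 127, 146, 172, 191, 202, 210, 222, 231, 237, 240, 249, 267]

Fragments:
  0→7: 7 bp
  7→21: 14 bp
  21→27: 6 bp
  27→41: 14 bp
  41→50: 9 bp
  50→60: 10 bp
  60→81: 21 bp
  81→83: 2 bp
  83→92: 9 bp
  92→97: 5 bp
  97→114: 17 bp
  114→121: 7 bp
  121→127: 6 bp
  127→146: 19 bp
  146→172: 26 bp
  172→191: 19 bp
  191→202: 11 bp
  202→210: 8 bp
  210→222: 12 bp
  222→231: 9 bp
  231→237: 6 bp
  237→240: 3 bp
  240→249: 9 bp
  249→267: 18 bp
  267→0 (wrap): 279-267+0 = 12 bp

[2,3,5,6,6,6,7,7,8,9,9,9,9,10,11,12,12,14,14,17,18,19,19,21,26]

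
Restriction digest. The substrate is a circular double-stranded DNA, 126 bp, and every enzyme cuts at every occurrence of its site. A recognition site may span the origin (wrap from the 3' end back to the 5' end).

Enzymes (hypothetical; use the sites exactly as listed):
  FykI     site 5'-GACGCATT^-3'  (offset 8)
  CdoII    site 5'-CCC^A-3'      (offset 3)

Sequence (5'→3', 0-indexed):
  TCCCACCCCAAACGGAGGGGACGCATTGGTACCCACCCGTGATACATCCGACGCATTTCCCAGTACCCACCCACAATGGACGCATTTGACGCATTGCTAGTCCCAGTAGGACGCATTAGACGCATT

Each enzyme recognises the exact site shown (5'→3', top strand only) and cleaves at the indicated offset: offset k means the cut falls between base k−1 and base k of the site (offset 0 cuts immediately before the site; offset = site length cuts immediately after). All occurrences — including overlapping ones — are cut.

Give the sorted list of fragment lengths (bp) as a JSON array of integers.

[4,4,4,5,7,7,9,9,9,13,14,18,23]

Per-enzyme occurrences:
  FykI GACGCATT/8: at [19, 49, 78, 87, 109, 118] ⇒ [0, 27, 57, 86, 95, 117]
  CdoII CCCA/3: at [1, 6, 31, 58, 65, 69, 101] ⇒ [4, 9, 34, 61, 68, 72, 104]

All cut coordinates (distinct, sorted): [0, 4, 9, 27, 34, 57, 61, 68, 72, 86, 95, 104, 117]

Fragment lengths:
  0→4: 4 bp
  4→9: 5 bp
  9→27: 18 bp
  27→34: 7 bp
  34→57: 23 bp
  57→61: 4 bp
  61→68: 7 bp
  68→72: 4 bp
  72→86: 14 bp
  86→95: 9 bp
  95→104: 9 bp
  104→117: 13 bp
  117→0 (wrap): 126-117+0 = 9 bp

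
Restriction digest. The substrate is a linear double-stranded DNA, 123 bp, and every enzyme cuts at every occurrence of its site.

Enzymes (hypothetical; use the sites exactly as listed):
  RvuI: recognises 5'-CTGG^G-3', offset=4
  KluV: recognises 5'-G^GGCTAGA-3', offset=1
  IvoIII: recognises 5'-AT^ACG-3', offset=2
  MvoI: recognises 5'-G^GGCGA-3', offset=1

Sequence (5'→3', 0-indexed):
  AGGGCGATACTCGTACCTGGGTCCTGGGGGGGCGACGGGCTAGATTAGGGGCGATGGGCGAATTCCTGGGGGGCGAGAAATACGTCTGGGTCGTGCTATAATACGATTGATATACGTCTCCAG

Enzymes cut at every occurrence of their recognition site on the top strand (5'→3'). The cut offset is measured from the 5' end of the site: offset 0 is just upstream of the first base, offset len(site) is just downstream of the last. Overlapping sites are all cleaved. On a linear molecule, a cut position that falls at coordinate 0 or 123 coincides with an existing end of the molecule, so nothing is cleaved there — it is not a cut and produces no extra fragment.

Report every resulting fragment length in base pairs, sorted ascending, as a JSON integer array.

[2,2,3,7,7,7,8,10,10,11,12,13,13,18]

Scan for sites:
  RvuI (CTGGG, off=4): starts [16, 23, 65, 85] → cuts [20, 27, 69, 89]
  KluV (GGGCTAGA, off=1): starts [36] → cuts [37]
  IvoIII (ATACG, off=2): starts [79, 100, 111] → cuts [81, 102, 113]
  MvoI (GGGCGA, off=1): starts [1, 29, 48, 55, 70] → cuts [2, 30, 49, 56, 71]

Pooled cuts: [2, 20, 27, 30, 37, 49, 56, 69, 71, 81, 89, 102, 113]

Fragment lengths:
  [0,2): 2 bp
  [2,20): 18 bp
  [20,27): 7 bp
  [27,30): 3 bp
  [30,37): 7 bp
  [37,49): 12 bp
  [49,56): 7 bp
  [56,69): 13 bp
  [69,71): 2 bp
  [71,81): 10 bp
  [81,89): 8 bp
  [89,102): 13 bp
  [102,113): 11 bp
  [113,123): 10 bp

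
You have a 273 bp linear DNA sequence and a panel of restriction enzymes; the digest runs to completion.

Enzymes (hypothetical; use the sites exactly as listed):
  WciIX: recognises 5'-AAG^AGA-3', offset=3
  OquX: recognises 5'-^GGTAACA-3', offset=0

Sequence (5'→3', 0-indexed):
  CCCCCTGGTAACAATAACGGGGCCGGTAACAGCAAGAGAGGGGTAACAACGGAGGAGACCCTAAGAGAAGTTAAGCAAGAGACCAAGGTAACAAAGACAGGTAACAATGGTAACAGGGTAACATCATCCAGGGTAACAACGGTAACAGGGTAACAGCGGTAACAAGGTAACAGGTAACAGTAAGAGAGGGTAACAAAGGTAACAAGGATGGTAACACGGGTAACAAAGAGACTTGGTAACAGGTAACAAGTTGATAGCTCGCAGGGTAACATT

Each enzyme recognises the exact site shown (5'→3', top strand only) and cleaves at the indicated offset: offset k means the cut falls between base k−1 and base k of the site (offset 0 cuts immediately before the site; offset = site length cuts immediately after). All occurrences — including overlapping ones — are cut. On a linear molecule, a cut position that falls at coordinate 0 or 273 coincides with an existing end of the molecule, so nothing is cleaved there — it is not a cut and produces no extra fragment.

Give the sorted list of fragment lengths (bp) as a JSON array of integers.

[4,5,6,6,7,7,7,8,8,8,9,9,9,9,9,9,10,12,12,12,13,14,15,18,23,24]

Per-enzyme occurrences:
  WciIX AAGAGA/3: at [33, 62, 76, 181, 225] ⇒ [36, 65, 79, 184, 228]
  OquX GGTAACA/0: at [6, 24, 41, 86, 99, 108, 116, 131, 140, 148, 157, 165, 172, 188, 197, 209, 218, 234, 241, 264] ⇒ [6, 24, 41, 86, 99, 108, 116, 131, 140, 148, 157, 165, 172, 188, 197, 209, 218, 234, 241, 264]

Pooled cuts: [6, 24, 36, 41, 65, 79, 86, 99, 108, 116, 131, 140, 148, 157, 165, 172, 184, 188, 197, 209, 218, 228, 234, 241, 264]

Fragments:
  [0,6): 6 bp
  [6,24): 18 bp
  [24,36): 12 bp
  [36,41): 5 bp
  [41,65): 24 bp
  [65,79): 14 bp
  [79,86): 7 bp
  [86,99): 13 bp
  [99,108): 9 bp
  [108,116): 8 bp
  [116,131): 15 bp
  [131,140): 9 bp
  [140,148): 8 bp
  [148,157): 9 bp
  [157,165): 8 bp
  [165,172): 7 bp
  [172,184): 12 bp
  [184,188): 4 bp
  [188,197): 9 bp
  [197,209): 12 bp
  [209,218): 9 bp
  [218,228): 10 bp
  [228,234): 6 bp
  [234,241): 7 bp
  [241,264): 23 bp
  [264,273): 9 bp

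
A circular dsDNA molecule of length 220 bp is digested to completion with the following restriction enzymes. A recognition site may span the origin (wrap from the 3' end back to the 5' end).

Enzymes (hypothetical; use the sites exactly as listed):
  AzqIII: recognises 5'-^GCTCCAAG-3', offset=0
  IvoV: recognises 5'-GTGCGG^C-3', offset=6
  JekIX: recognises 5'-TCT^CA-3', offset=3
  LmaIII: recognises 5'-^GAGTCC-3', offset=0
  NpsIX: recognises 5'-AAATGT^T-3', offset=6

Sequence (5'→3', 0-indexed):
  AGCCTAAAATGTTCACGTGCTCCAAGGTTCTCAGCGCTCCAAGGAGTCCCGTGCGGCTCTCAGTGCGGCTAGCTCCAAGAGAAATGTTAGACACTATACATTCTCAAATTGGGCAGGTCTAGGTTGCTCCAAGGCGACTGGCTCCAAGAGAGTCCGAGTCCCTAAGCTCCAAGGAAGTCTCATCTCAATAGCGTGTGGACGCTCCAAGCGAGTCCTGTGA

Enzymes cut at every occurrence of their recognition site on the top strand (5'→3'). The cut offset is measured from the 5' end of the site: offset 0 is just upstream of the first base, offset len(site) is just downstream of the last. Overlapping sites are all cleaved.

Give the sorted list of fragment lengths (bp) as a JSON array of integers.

[3,4,4,5,6,6,8,8,9,9,10,13,13,15,15,15,16,17,21,23]

Scan for sites:
  AzqIII GCTCCAAG/0: at [18, 35, 71, 125, 140, 165, 200] ⇒ [18, 35, 71, 125, 140, 165, 200]
  IvoV GTGCGGC/6: at [50, 62] ⇒ [56, 68]
  JekIX TCTCA/3: at [28, 57, 101, 177, 182] ⇒ [31, 60, 104, 180, 185]
  LmaIII GAGTCC/0: at [43, 149, 155, 209] ⇒ [43, 149, 155, 209]
  NpsIX AAATGTT/6: at [6, 81] ⇒ [12, 87]

Pooled cuts: [12, 18, 31, 35, 43, 56, 60, 68, 71, 87, 104, 125, 140, 149, 155, 165, 180, 185, 200, 209]

Fragment lengths:
  12→18: 6 bp
  18→31: 13 bp
  31→35: 4 bp
  35→43: 8 bp
  43→56: 13 bp
  56→60: 4 bp
  60→68: 8 bp
  68→71: 3 bp
  71→87: 16 bp
  87→104: 17 bp
  104→125: 21 bp
  125→140: 15 bp
  140→149: 9 bp
  149→155: 6 bp
  155→165: 10 bp
  165→180: 15 bp
  180→185: 5 bp
  185→200: 15 bp
  200→209: 9 bp
  209→12 (wrap): 220-209+12 = 23 bp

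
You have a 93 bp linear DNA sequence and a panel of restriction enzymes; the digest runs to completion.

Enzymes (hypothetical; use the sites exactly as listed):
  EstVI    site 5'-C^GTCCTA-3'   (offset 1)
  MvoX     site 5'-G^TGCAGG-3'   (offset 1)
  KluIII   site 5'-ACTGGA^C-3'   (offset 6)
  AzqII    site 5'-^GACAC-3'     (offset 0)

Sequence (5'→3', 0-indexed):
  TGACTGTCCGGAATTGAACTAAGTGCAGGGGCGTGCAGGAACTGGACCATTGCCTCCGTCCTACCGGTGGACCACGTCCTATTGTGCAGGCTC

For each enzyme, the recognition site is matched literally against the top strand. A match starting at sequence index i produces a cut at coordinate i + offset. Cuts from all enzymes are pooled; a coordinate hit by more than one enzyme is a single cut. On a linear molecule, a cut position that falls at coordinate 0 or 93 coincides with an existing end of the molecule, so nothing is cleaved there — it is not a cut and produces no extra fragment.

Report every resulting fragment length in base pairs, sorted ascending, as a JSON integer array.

[9,9,10,11,13,18,23]

Scan for sites:
  EstVI (CGTCCTA, off=1): starts [56, 74] → cuts [57, 75]
  MvoX (GTGCAGG, off=1): starts [22, 32, 83] → cuts [23, 33, 84]
  KluIII (ACTGGAC, off=6): starts [40] → cuts [46]
  AzqII (GACAC, off=0): no sites

Pooled cuts: [23, 33, 46, 57, 75, 84]

Fragments:
  [0,23): 23 bp
  [23,33): 10 bp
  [33,46): 13 bp
  [46,57): 11 bp
  [57,75): 18 bp
  [75,84): 9 bp
  [84,93): 9 bp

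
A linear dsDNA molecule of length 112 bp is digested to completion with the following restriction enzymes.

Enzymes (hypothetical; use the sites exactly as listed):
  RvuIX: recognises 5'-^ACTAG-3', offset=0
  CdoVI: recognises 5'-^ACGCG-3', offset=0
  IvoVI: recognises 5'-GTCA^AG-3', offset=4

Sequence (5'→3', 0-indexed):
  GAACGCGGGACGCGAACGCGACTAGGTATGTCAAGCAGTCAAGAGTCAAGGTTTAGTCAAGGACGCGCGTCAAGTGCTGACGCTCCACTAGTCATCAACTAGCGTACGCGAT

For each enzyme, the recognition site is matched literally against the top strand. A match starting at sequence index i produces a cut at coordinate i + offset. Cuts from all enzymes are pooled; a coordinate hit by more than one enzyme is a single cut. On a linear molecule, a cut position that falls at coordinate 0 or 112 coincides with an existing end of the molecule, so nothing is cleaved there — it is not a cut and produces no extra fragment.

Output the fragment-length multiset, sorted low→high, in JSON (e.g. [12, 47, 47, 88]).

[2,3,5,6,7,7,7,8,8,10,11,11,13,14]

Site scan:
  RvuIX ACTAG/0: at [20, 86, 97] ⇒ [20, 86, 97]
  CdoVI ACGCG/0: at [2, 9, 15, 62, 105] ⇒ [2, 9, 15, 62, 105]
  IvoVI GTCAAG/4: at [29, 37, 44, 55, 68] ⇒ [33, 41, 48, 59, 72]

All cut coordinates (distinct, sorted): [2, 9, 15, 20, 33, 41, 48, 59, 62, 72, 86, 97, 105]

Fragments:
  [0,2): 2 bp
  [2,9): 7 bp
  [9,15): 6 bp
  [15,20): 5 bp
  [20,33): 13 bp
  [33,41): 8 bp
  [41,48): 7 bp
  [48,59): 11 bp
  [59,62): 3 bp
  [62,72): 10 bp
  [72,86): 14 bp
  [86,97): 11 bp
  [97,105): 8 bp
  [105,112): 7 bp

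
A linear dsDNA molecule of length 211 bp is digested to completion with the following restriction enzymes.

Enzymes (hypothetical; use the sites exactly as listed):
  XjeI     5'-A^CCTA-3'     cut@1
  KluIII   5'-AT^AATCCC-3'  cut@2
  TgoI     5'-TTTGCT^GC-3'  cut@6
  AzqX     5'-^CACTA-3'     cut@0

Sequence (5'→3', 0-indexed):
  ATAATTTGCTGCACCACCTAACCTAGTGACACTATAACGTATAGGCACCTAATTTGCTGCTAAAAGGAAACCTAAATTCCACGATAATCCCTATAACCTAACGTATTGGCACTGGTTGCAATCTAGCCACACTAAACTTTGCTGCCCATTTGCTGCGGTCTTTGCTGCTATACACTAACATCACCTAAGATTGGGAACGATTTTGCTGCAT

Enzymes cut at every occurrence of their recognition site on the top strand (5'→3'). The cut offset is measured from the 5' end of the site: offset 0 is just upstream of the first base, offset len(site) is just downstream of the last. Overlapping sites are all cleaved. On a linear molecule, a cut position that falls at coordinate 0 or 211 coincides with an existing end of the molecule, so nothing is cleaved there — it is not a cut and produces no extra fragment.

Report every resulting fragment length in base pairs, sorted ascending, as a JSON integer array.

Scan for sites:
  XjeI (ACCTA, off=1): starts [15, 20, 46, 69, 95, 182] → cuts [16, 21, 47, 70, 96, 183]
  KluIII (ATAATCCC, off=2): starts [83] → cuts [85]
  TgoI (TTTGCTGC, off=6): starts [4, 52, 137, 148, 160, 201] → cuts [10, 58, 143, 154, 166, 207]
  AzqX (CACTA, off=0): starts [29, 129, 172] → cuts [29, 129, 172]

Pooled cuts: [10, 16, 21, 29, 47, 58, 70, 85, 96, 129, 143, 154, 166, 172, 183, 207]

Fragments:
  [0,10): 10 bp
  [10,16): 6 bp
  [16,21): 5 bp
  [21,29): 8 bp
  [29,47): 18 bp
  [47,58): 11 bp
  [58,70): 12 bp
  [70,85): 15 bp
  [85,96): 11 bp
  [96,129): 33 bp
  [129,143): 14 bp
  [143,154): 11 bp
  [154,166): 12 bp
  [166,172): 6 bp
  [172,183): 11 bp
  [183,207): 24 bp
  [207,211): 4 bp

[4,5,6,6,8,10,11,11,11,11,12,12,14,15,18,24,33]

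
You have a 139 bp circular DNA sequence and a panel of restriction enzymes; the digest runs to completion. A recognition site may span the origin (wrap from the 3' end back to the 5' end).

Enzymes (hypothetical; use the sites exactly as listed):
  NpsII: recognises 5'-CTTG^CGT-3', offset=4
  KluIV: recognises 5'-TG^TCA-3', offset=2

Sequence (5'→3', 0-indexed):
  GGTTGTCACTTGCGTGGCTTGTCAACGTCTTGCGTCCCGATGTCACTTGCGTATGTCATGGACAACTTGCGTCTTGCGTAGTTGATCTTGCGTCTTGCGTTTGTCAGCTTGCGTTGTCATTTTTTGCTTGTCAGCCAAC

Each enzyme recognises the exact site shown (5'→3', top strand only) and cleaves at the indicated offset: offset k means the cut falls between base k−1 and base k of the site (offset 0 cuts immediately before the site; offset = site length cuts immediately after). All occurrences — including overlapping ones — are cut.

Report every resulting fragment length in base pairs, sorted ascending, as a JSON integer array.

Scan for sites:
  NpsII CTTGCGT/4: at [8, 28, 45, 65, 72, 86, 93, 107] ⇒ [12, 32, 49, 69, 76, 90, 97, 111]
  KluIV TGTCA/2: at [3, 19, 40, 53, 101, 114, 128] ⇒ [5, 21, 42, 55, 103, 116, 130]

Pooled cuts: [5, 12, 21, 32, 42, 49, 55, 69, 76, 90, 97, 103, 111, 116, 130]

Fragment lengths:
  5→12: 7 bp
  12→21: 9 bp
  21→32: 11 bp
  32→42: 10 bp
  42→49: 7 bp
  49→55: 6 bp
  55→69: 14 bp
  69→76: 7 bp
  76→90: 14 bp
  90→97: 7 bp
  97→103: 6 bp
  103→111: 8 bp
  111→116: 5 bp
  116→130: 14 bp
  130→5 (wrap): 139-130+5 = 14 bp

[5,6,6,7,7,7,7,8,9,10,11,14,14,14,14]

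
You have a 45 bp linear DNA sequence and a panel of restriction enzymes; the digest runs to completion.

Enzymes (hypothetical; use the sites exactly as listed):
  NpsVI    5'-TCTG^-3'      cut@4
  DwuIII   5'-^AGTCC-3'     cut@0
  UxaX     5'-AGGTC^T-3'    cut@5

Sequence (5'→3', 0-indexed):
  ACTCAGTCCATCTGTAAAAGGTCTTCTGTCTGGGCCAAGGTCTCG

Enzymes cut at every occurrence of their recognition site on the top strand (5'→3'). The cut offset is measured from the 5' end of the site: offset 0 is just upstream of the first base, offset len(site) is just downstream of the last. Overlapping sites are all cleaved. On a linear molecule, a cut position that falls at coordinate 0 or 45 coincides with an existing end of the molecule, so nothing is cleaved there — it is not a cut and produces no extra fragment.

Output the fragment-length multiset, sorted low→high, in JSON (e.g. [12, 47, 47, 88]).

Scan for sites:
  NpsVI (TCTG, off=4): starts [10, 24, 28] → cuts [14, 28, 32]
  DwuIII (AGTCC, off=0): starts [4] → cuts [4]
  UxaX (AGGTCT, off=5): starts [18, 37] → cuts [23, 42]

Pooled cuts: [4, 14, 23, 28, 32, 42]

Fragments:
  [0,4): 4 bp
  [4,14): 10 bp
  [14,23): 9 bp
  [23,28): 5 bp
  [28,32): 4 bp
  [32,42): 10 bp
  [42,45): 3 bp

[3,4,4,5,9,10,10]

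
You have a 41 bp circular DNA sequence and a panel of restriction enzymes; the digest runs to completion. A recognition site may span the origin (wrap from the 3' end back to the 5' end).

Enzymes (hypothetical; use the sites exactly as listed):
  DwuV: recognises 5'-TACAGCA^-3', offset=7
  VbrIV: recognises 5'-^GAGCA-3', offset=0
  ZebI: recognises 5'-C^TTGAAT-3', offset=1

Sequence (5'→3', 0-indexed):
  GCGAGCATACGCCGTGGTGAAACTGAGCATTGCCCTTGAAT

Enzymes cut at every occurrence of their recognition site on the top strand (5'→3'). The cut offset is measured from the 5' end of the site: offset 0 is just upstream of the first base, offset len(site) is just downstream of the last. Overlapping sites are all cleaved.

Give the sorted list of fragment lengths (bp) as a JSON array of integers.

[8,11,22]

Scan for sites:
  DwuV (TACAGCA, off=7): no sites
  VbrIV GAGCA/0: at [2, 24] ⇒ [2, 24]
  ZebI CTTGAAT/1: at [34] ⇒ [35]

All cut coordinates (distinct, sorted): [2, 24, 35]

Fragment lengths:
  2→24: 22 bp
  24→35: 11 bp
  35→2 (wrap): 41-35+2 = 8 bp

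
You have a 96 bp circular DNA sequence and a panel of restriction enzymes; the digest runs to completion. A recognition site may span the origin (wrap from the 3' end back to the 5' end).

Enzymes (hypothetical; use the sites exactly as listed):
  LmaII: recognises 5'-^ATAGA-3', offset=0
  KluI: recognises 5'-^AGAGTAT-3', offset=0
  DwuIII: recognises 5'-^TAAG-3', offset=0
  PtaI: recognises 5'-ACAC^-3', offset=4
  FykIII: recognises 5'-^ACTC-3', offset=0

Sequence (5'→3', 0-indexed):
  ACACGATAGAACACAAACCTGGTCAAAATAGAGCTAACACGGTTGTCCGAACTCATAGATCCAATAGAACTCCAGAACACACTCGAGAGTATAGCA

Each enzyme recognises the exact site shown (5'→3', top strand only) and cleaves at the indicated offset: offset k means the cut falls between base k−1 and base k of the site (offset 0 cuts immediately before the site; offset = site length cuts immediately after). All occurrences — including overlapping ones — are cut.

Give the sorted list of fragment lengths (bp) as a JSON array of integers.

Per-enzyme occurrences:
  LmaII (ATAGA, off=0): starts [5, 27, 54, 63] → cuts [5, 27, 54, 63]
  KluI (AGAGTAT, off=0): starts [85] → cuts [85]
  DwuIII (TAAG, off=0): no sites
  PtaI (ACAC, off=4): starts [0, 10, 36, 76, 78] → cuts [4, 14, 40, 80, 82]
  FykIII (ACTC, off=0): starts [50, 68, 80] → cuts [50, 68, 80]

Pooled cuts: [4, 5, 14, 27, 40, 50, 54, 63, 68, 80, 82, 85]

Fragment lengths:
  4→5: 1 bp
  5→14: 9 bp
  14→27: 13 bp
  27→40: 13 bp
  40→50: 10 bp
  50→54: 4 bp
  54→63: 9 bp
  63→68: 5 bp
  68→80: 12 bp
  80→82: 2 bp
  82→85: 3 bp
  85→4 (wrap): 96-85+4 = 15 bp

[1,2,3,4,5,9,9,10,12,13,13,15]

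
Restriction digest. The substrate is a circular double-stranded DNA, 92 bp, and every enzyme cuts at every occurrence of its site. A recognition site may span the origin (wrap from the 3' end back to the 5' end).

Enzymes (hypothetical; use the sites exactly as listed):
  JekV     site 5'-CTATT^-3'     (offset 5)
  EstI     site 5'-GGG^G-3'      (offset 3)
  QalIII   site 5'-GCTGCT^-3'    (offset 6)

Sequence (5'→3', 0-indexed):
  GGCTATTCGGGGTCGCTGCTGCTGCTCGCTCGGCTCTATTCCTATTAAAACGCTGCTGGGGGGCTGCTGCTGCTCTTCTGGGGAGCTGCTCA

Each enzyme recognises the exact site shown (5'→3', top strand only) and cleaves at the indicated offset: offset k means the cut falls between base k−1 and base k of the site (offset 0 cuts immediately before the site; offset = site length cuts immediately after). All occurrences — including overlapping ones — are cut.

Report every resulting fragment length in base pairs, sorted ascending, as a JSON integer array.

[1,1,3,3,3,3,3,4,6,6,8,8,9,9,11,14]

Per-enzyme occurrences:
  JekV (CTATT, off=5): starts [2, 35, 41] → cuts [7, 40, 46]
  EstI (GGGG, off=3): starts [8, 57, 58, 59, 79] → cuts [11, 60, 61, 62, 82]
  QalIII (GCTGCT, off=6): starts [14, 17, 20, 51, 62, 65, 68, 84] → cuts [20, 23, 26, 57, 68, 71, 74, 90]

Pooled cuts: [7, 11, 20, 23, 26, 40, 46, 57, 60, 61, 62, 68, 71, 74, 82, 90]

Fragment lengths:
  7→11: 4 bp
  11→20: 9 bp
  20→23: 3 bp
  23→26: 3 bp
  26→40: 14 bp
  40→46: 6 bp
  46→57: 11 bp
  57→60: 3 bp
  60→61: 1 bp
  61→62: 1 bp
  62→68: 6 bp
  68→71: 3 bp
  71→74: 3 bp
  74→82: 8 bp
  82→90: 8 bp
  90→7 (wrap): 92-90+7 = 9 bp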